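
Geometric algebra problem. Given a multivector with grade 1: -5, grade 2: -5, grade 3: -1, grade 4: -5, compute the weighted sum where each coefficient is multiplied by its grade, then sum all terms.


Grade-weighted sum = sum of grade_k * coefficient_k
1*(-5) = -5
2*(-5) = -10
3*(-1) = -3
4*(-5) = -20
Total = -5 + (-10) + (-3) + (-20) = -38


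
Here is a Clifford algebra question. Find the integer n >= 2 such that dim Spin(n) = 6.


dim Spin(n) = dim so(n) = n(n-1)/2.
Solve n(n-1)/2 = 6, i.e. n^2 - n - 12 = 0.
Discriminant = 1 + 8*6 = 49
n = (1 + sqrt(49))/2 = (1 + 7)/2 = 4


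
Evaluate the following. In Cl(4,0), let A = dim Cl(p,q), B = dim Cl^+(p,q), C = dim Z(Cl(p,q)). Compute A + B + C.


n = 4 + 0 = 4
Total dim = 2^4 = 16
Even subalgebra dim = 2^3 = 8
n is even, so center dim = 1
Sum = 16 + 8 + 1 = 25


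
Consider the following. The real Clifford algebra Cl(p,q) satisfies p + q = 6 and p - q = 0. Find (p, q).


We need p + q = 6 and p - q = 0.
Adding: 2p = 6 + 0 = 6, so p = 3.
Then q = 6 - 3 = 3.
(p, q) = (3, 3)


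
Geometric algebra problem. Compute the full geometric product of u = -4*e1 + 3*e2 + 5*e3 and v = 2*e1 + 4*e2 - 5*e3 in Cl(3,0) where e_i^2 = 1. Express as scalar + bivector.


In Cl(3,0): e_i^2 = 1, e_ie_j = -e_je_i for i != j.
Scalar part = u . v = (-4)*2 + 3*4 + 5*(-5)
= -8 + 12 + (-25) = -21
e12 coeff = (-4)*4 - 3*2 = -16 - 6 = -22
e13 coeff = (-4)*(-5) - 5*2 = 20 - 10 = 10
e23 coeff = 3*(-5) - 5*4 = -15 - 20 = -35
uv = -21 - 22*e12 + 10*e13 - 35*e23


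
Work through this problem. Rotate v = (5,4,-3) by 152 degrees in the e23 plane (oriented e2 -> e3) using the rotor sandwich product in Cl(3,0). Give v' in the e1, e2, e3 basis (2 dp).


Rotor R = cos(76deg) - sin(76deg)*e23
Rotation angle theta = 2 * 76 = 152 degrees in the e23 plane (e2 -> e3).
The component perpendicular to the plane (e1) is invariant: v'_1 = v1 = 5.00
cos(152deg) = -0.8829, sin(152deg) = 0.4695
v'_2 = v2*cos(theta) - v3*sin(theta) = 4*(-0.8829) - (-3)*0.4695 = -2.12
v'_3 = v2*sin(theta) + v3*cos(theta) = 4*0.4695 + (-3)*(-0.8829) = 4.53
v' = 5.00*e1 - 2.12*e2 + 4.53*e3


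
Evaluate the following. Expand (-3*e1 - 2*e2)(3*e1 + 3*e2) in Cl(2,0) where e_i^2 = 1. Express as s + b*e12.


Expand: (-3*e1 - 2*e2)(3*e1 + 3*e2)
= (-3)*3*e1e1 + (-3)*3*e1e2 + (-2)*3*e2e1 + (-2)*3*e2e2
Using e1^2 = e2^2 = 1, e2e1 = -e1e2:
Scalar part s = (-3)*3 + (-2)*3 = -9 + (-6) = -15
Bivector part b = (-3)*3 - (-2)*3 = -9 - (-6) = -3
uv = -15 - 3*e12


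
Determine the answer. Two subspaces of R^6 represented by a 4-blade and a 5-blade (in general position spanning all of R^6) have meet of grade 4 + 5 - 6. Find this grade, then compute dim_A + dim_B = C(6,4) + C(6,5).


Meet grade = grade(A) + grade(B) - n
= 4 + 5 - 6 = 3
C(6,4) = 15
C(6,5) = 6
dim_A + dim_B = 15 + 6 = 21


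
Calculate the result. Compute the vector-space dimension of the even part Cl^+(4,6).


Even subalgebra dimension = 2^(n-1)
n = 4 + 6 = 10
2^(10 - 1) = 2^9 = 512
Verification: sum of C(10,k) for even k = 1 + 45 + 210 + 210 + 45 + 1 = 512
Result = 512


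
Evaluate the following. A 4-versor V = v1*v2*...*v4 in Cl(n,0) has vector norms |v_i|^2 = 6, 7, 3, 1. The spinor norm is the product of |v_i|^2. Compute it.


Spinor norm N(V) = |v1|^2 * |v2|^2 * ... * |v4|^2
= 6 * 7 * 3 * 1
Running product: 6, 42, 126, 126
N(V) = 126


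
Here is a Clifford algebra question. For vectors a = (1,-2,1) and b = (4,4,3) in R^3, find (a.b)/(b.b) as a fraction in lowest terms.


Projection coefficient = (a . b) / (b . b)
a . b = 1*4 + (-2)*4 + 1*3
= 4 + (-8) + 3 = -1
b . b = 4^2 + 4^2 + 3^2
= 16 + 16 + 9 = 41
Coefficient = -1/41
In lowest terms: -1/41


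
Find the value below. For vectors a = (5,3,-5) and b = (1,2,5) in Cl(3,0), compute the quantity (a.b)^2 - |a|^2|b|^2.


a . b = 5*1 + 3*2 + (-5)*5
= 5 + 6 + (-25) = -14
|a|^2 = 5^2 + 3^2 + (-5)^2 = 59
|b|^2 = 1^2 + 2^2 + 5^2 = 30
(a.b)^2 = (-14)^2 = 196
|a|^2 * |b|^2 = 59 * 30 = 1770
Result = 196 - 1770 = -1574


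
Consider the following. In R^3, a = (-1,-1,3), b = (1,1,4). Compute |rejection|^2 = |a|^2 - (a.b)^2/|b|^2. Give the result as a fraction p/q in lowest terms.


|a|^2 = (-1)^2 + (-1)^2 + 3^2 = 11
|b|^2 = 1^2 + 1^2 + 4^2 = 18
a . b = (-1)*1 + (-1)*1 + 3*4 = 10
(a.b)^2 = 10^2 = 100
|rej|^2 = 11 - 100/18
= (198 - 100)/18
= 98/18
In lowest terms: 49/9


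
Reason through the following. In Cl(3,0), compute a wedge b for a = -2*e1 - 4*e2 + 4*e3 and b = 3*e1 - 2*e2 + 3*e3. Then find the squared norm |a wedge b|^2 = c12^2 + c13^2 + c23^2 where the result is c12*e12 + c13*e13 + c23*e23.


a wedge b = (a1*b2 - a2*b1)*e12 + (a1*b3 - a3*b1)*e13 + (a2*b3 - a3*b2)*e23
e12 coeff: (-2)*(-2) - (-4)*3 = 4 - (-12) = 16
e13 coeff: (-2)*3 - 4*3 = -6 - 12 = -18
e23 coeff: (-4)*3 - 4*(-2) = -12 - (-8) = -4
|a wedge b|^2 = 16^2 + (-18)^2 + (-4)^2
= 256 + 324 + 16
= 596


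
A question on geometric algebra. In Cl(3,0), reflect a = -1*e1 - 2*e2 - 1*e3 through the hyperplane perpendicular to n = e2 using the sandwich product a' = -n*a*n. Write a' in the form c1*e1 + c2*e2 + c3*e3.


Reflection formula: a' = -n*a*n, with n = e2 (unit vector, n^2 = 1).
For reflection through hyperplane perp to e2:
The component along e2 flips sign, others stay.
a = (-1, -2, -1)
a' = (-1, 2, -1)
a' = -1*e1 + 2*e2 - 1*e3


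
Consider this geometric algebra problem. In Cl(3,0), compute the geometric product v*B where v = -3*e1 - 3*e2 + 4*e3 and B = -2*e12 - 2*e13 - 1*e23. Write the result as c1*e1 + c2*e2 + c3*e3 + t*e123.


vB has grade-1 (vector) and grade-3 (trivector) parts: vB = (v _| B) + (v ^ B).
Vector part <vB>_1:
  e1: -v2*b12 - v3*b13 = -(-3)*(-2) - (4)*(-2) = 2
  e2: v1*b12 - v3*b23 = (-3)*(-2) - (4)*(-1) = 10
  e3: v1*b13 + v2*b23 = (-3)*(-2) + (-3)*(-1) = 9
Trivector part <vB>_3:
  e123: v1*b23 - v2*b13 + v3*b12 = (-3)*(-1) - (-3)*(-2) + (4)*(-2) = -11
vB = 2*e1 + 10*e2 + 9*e3 - 11*e123


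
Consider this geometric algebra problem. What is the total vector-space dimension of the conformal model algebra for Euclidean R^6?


The conformal model of R^6 uses Cl(7,1): the 6 Euclidean generators plus two extra orthogonal generators e+ (e+^2 = +1) and e- (e-^2 = -1), from which the null vectors e0, einf are built.
Number of generators m = 6 + 2 = 8.
dim Cl(p,q) = 2^m = 2^8 = 256


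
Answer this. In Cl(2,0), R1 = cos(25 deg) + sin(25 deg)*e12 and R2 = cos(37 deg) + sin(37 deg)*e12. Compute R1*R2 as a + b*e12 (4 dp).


Same-plane rotors commute and their half-angles add:
R1*R2 = cos(a1 + a2) + sin(a1 + a2)*e12.
a1 + a2 = 25 + 37 = 62 deg
cos(62 deg) = 0.4695
sin(62 deg) = 0.8829
R1*R2 = 0.4695 + 0.8829*e12


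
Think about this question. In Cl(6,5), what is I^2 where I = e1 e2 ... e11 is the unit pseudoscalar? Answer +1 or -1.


The pseudoscalar I = e1...e_n (product of all n generators) of Cl(p,q) satisfies I^2 = (-1)^(q + n(n-1)/2).
p = 6, q = 5, n = p + q = 11
n(n-1)/2 = 11 * 10 / 2 = 55
Exponent = q + n(n-1)/2 = 5 + 55 = 60
I^2 = (-1)^60 = +1


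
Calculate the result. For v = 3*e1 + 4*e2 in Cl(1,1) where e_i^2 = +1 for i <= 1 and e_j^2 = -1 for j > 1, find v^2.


v^2 = sum of c_i^2 * e_i^2
Positive signature terms (e_i^2 = +1): 3^2 = 9
Negative signature terms (e_j^2 = -1): 4^2 = 16
v^2 = 9 - 16 = -7


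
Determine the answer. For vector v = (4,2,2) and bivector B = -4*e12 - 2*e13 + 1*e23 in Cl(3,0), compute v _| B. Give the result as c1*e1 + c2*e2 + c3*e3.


Left contraction v _| B = <vB>_1 (grade-1 part of the geometric product vB).
Using e1_|e12 = e2, e2_|e12 = -e1, e1_|e13 = e3, e3_|e13 = -e1, e2_|e23 = e3, e3_|e23 = -e2:
e1 coeff: -v2*b12 - v3*b13 = -(2)*(-4) - (2)*(-2) = 12
e2 coeff: v1*b12 - v3*b23 = (4)*(-4) - (2)*(1) = -18
e3 coeff: v1*b13 + v2*b23 = (4)*(-2) + (2)*(1) = -6
v _| B = 12*e1 - 18*e2 - 6*e3


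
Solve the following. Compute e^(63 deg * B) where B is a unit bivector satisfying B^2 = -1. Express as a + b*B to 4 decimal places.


For a unit bivector B with B^2 = -1, the exponential series gives
e^(theta*B) = cos(theta) + sin(theta)*B (the GA analogue of Euler's formula).
theta = 63 degrees = 1.099557 rad
cos(63 deg) = 0.4540
sin(63 deg) = 0.8910
exp(theta*B) = 0.4540 + 0.8910*B


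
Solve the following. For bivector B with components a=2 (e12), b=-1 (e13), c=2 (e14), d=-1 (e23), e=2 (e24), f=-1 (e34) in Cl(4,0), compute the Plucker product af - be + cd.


Plucker relation: af - be + cd
a*f = 2*(-1) = -2
b*e = (-1)*2 = -2
c*d = 2*(-1) = -2
af - be + cd = -2 - (-2) + (-2)
= -2


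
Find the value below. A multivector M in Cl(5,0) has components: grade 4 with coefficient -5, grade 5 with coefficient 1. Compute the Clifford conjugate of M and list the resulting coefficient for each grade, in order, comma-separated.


Clifford conjugate sign for grade k: (-1)^(k(k+1)/2)
Grade 4: (-1)^(4*5/2) = (-1)^10 = 1, coeff -5 -> -5
Grade 5: (-1)^(5*6/2) = (-1)^15 = -1, coeff 1 -> -1
Conjugated coefficients: -5, -1


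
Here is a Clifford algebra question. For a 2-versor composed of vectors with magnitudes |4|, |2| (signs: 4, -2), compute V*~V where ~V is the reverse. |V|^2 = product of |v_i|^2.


Each vector v_i has |v_i|^2 = s_i^2
Squared scales: 4^2 = 16, (-2)^2 = 4
|V|^2 = 16 * 4
= 64


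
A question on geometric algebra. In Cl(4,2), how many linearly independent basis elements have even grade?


Even subalgebra dimension = 2^(n-1)
n = 4 + 2 = 6
2^(6 - 1) = 2^5 = 32
Verification: sum of C(6,k) for even k = 1 + 15 + 15 + 1 = 32
Result = 32


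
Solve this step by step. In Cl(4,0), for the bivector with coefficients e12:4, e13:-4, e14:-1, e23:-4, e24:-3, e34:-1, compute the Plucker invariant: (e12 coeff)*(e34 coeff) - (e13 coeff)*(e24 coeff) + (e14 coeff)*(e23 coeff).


Plucker relation: af - be + cd
a*f = 4*(-1) = -4
b*e = (-4)*(-3) = 12
c*d = (-1)*(-4) = 4
af - be + cd = -4 - 12 + 4
= -12


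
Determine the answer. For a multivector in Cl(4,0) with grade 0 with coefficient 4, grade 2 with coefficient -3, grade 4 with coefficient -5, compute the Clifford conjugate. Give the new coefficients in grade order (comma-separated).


Clifford conjugate sign for grade k: (-1)^(k(k+1)/2)
Grade 0: (-1)^(0*1/2) = (-1)^0 = 1, coeff 4 -> 4
Grade 2: (-1)^(2*3/2) = (-1)^3 = -1, coeff -3 -> 3
Grade 4: (-1)^(4*5/2) = (-1)^10 = 1, coeff -5 -> -5
Conjugated coefficients: 4, 3, -5


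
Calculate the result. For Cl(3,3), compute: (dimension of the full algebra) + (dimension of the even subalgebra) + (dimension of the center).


n = 3 + 3 = 6
Total dim = 2^6 = 64
Even subalgebra dim = 2^5 = 32
n is even, so center dim = 1
Sum = 64 + 32 + 1 = 97


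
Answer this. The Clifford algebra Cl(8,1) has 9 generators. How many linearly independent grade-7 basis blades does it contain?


Number of grade-k basis blades in Cl(p,q) with n = p + q is C(n, k).
n = 8 + 1 = 9
C(9, 7) = 9! / (7! * 2!)
= 362880 / (5040 * 2)
= 36


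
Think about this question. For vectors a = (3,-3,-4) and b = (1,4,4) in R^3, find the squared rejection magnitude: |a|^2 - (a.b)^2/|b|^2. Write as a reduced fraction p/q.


|a|^2 = 3^2 + (-3)^2 + (-4)^2 = 34
|b|^2 = 1^2 + 4^2 + 4^2 = 33
a . b = 3*1 + (-3)*4 + (-4)*4 = -25
(a.b)^2 = (-25)^2 = 625
|rej|^2 = 34 - 625/33
= (1122 - 625)/33
= 497/33
In lowest terms: 497/33


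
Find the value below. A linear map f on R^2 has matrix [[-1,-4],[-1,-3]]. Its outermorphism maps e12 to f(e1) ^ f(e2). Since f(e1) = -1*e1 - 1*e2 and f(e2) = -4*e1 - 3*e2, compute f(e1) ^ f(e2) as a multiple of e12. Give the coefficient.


The outermorphism of a linear map f sends e1^e2 to f(e1)^f(e2).
f(e1) = -1*e1 - 1*e2
f(e2) = -4*e1 - 3*e2
f(e1) ^ f(e2) = (-1*e1 - 1*e2) ^ (-4*e1 - 3*e2)
= (-1)*(-3)*e12 + (-1)*(-4)*e21
= (3 - 4)*e12
= -1*e12
Coefficient = -1


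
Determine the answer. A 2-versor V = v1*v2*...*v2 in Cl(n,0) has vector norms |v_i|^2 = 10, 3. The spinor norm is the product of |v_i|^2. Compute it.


Spinor norm N(V) = |v1|^2 * |v2|^2 * ... * |v2|^2
= 10 * 3
Running product: 10, 30
N(V) = 30


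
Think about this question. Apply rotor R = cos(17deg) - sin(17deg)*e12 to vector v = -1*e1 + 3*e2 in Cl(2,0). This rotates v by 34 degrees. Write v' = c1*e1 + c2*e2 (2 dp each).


Rotor R = cos(17deg) - sin(17deg)*e12
Rotation angle theta = 2 * 17 = 34 degrees
v' = R*v*~R rotates v by theta.
cos(34deg) = 0.8290, sin(34deg) = 0.5592
v'_1 = -1*cos(34deg) - 3*sin(34deg)
= -1*0.8290 - 3*0.5592
= -2.51
v'_2 = -1*sin(34deg) + 3*cos(34deg)
= -1*0.5592 + 3*0.8290
= 1.93
v' = -2.51*e1 + 1.93*e2


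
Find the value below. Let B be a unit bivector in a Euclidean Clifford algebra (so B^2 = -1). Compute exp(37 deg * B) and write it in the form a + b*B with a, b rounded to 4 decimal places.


For a unit bivector B with B^2 = -1, the exponential series gives
e^(theta*B) = cos(theta) + sin(theta)*B (the GA analogue of Euler's formula).
theta = 37 degrees = 0.645772 rad
cos(37 deg) = 0.7986
sin(37 deg) = 0.6018
exp(theta*B) = 0.7986 + 0.6018*B


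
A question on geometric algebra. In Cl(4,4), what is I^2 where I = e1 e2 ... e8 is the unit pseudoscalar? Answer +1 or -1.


The pseudoscalar I = e1...e_n (product of all n generators) of Cl(p,q) satisfies I^2 = (-1)^(q + n(n-1)/2).
p = 4, q = 4, n = p + q = 8
n(n-1)/2 = 8 * 7 / 2 = 28
Exponent = q + n(n-1)/2 = 4 + 28 = 32
I^2 = (-1)^32 = +1


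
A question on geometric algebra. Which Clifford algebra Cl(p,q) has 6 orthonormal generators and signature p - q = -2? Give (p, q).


We need p + q = 6 and p - q = -2.
Adding: 2p = 6 + (-2) = 4, so p = 2.
Then q = 6 - 2 = 4.
(p, q) = (2, 4)


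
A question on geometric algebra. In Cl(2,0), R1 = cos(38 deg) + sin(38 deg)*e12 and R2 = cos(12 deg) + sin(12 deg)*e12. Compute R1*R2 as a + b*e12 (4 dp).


Same-plane rotors commute and their half-angles add:
R1*R2 = cos(a1 + a2) + sin(a1 + a2)*e12.
a1 + a2 = 38 + 12 = 50 deg
cos(50 deg) = 0.6428
sin(50 deg) = 0.7660
R1*R2 = 0.6428 + 0.7660*e12


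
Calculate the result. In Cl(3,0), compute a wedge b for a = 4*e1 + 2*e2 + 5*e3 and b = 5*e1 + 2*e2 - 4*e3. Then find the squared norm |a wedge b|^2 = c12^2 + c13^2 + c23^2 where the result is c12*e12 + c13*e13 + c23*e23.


a wedge b = (a1*b2 - a2*b1)*e12 + (a1*b3 - a3*b1)*e13 + (a2*b3 - a3*b2)*e23
e12 coeff: 4*2 - 2*5 = 8 - 10 = -2
e13 coeff: 4*(-4) - 5*5 = -16 - 25 = -41
e23 coeff: 2*(-4) - 5*2 = -8 - 10 = -18
|a wedge b|^2 = (-2)^2 + (-41)^2 + (-18)^2
= 4 + 1681 + 324
= 2009


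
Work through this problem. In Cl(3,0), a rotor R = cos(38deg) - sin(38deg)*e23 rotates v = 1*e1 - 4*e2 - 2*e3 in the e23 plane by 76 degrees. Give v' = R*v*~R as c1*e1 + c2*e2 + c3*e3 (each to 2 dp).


Rotor R = cos(38deg) - sin(38deg)*e23
Rotation angle theta = 2 * 38 = 76 degrees in the e23 plane (e2 -> e3).
The component perpendicular to the plane (e1) is invariant: v'_1 = v1 = 1.00
cos(76deg) = 0.2419, sin(76deg) = 0.9703
v'_2 = v2*cos(theta) - v3*sin(theta) = -4*0.2419 - (-2)*0.9703 = 0.97
v'_3 = v2*sin(theta) + v3*cos(theta) = -4*0.9703 + (-2)*0.2419 = -4.37
v' = 1.00*e1 + 0.97*e2 - 4.37*e3


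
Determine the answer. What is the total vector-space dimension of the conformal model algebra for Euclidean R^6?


The conformal model of R^6 uses Cl(7,1): the 6 Euclidean generators plus two extra orthogonal generators e+ (e+^2 = +1) and e- (e-^2 = -1), from which the null vectors e0, einf are built.
Number of generators m = 6 + 2 = 8.
dim Cl(p,q) = 2^m = 2^8 = 256


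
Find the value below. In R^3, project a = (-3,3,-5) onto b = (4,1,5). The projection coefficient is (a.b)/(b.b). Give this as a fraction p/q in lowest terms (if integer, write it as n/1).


Projection coefficient = (a . b) / (b . b)
a . b = (-3)*4 + 3*1 + (-5)*5
= -12 + 3 + (-25) = -34
b . b = 4^2 + 1^2 + 5^2
= 16 + 1 + 25 = 42
Coefficient = -34/42
In lowest terms: -17/21


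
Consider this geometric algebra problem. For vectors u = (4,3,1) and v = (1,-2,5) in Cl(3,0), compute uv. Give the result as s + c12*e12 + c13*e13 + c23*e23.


In Cl(3,0): e_i^2 = 1, e_ie_j = -e_je_i for i != j.
Scalar part = u . v = 4*1 + 3*(-2) + 1*5
= 4 + (-6) + 5 = 3
e12 coeff = 4*(-2) - 3*1 = -8 - 3 = -11
e13 coeff = 4*5 - 1*1 = 20 - 1 = 19
e23 coeff = 3*5 - 1*(-2) = 15 - (-2) = 17
uv = 3 - 11*e12 + 19*e13 + 17*e23


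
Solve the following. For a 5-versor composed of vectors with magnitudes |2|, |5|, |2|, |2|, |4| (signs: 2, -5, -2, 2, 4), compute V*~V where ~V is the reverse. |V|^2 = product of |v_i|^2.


Each vector v_i has |v_i|^2 = s_i^2
Squared scales: 2^2 = 4, (-5)^2 = 25, (-2)^2 = 4, 2^2 = 4, 4^2 = 16
|V|^2 = 4 * 25 * 4 * 4 * 16
= 25600


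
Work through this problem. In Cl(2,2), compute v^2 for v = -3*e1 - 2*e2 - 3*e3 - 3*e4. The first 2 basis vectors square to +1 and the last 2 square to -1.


v^2 = sum of c_i^2 * e_i^2
Positive signature terms (e_i^2 = +1): (-3)^2 + (-2)^2 = 13
Negative signature terms (e_j^2 = -1): (-3)^2 + (-3)^2 = 18
v^2 = 13 - 18 = -5


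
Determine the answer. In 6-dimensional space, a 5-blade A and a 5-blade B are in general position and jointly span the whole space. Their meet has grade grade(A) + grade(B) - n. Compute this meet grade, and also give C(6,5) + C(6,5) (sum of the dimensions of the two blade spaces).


Meet grade = grade(A) + grade(B) - n
= 5 + 5 - 6 = 4
C(6,5) = 6
C(6,5) = 6
dim_A + dim_B = 6 + 6 = 12


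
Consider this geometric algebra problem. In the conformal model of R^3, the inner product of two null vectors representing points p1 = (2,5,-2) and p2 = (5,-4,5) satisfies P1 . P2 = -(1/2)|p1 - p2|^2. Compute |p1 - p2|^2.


p1 - p2 = (-3, 9, -7)
|p1 - p2|^2 = (-3)^2 + 9^2 + (-7)^2
= 9 + 81 + 49
= 139


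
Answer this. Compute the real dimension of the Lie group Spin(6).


Spin(n) double-covers SO(n); both have Lie algebra so(n) of dimension n(n-1)/2.
n = 6
n(n-1) = 6 * 5 = 30
dim Spin(6) = 30/2 = 15


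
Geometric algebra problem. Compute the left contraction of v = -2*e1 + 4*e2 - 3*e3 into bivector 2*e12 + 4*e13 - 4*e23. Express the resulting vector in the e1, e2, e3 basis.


Left contraction v _| B = <vB>_1 (grade-1 part of the geometric product vB).
Using e1_|e12 = e2, e2_|e12 = -e1, e1_|e13 = e3, e3_|e13 = -e1, e2_|e23 = e3, e3_|e23 = -e2:
e1 coeff: -v2*b12 - v3*b13 = -(4)*(2) - (-3)*(4) = 4
e2 coeff: v1*b12 - v3*b23 = (-2)*(2) - (-3)*(-4) = -16
e3 coeff: v1*b13 + v2*b23 = (-2)*(4) + (4)*(-4) = -24
v _| B = 4*e1 - 16*e2 - 24*e3


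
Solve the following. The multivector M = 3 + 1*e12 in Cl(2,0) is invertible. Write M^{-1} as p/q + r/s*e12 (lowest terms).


M = 3 + 1*e12, where e12^2 = -1.
Since M commutes with its reverse ~M = a - b*e12, M * ~M = a^2 - b^2*e12^2 = a^2 + b^2.
So M^{-1} = ~M / (a^2 + b^2) = (a - b*e12)/(a^2 + b^2).
a^2 + b^2 = 9 + 1 = 10
Scalar part = 3/10 = 3/10
Bivector coeff = -1/10 = -1/10
M^{-1} = 3/10 - 1/10*e12


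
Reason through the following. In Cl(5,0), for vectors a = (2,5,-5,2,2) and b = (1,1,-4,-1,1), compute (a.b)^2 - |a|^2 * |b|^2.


a . b = 2*1 + 5*1 + (-5)*(-4) + 2*(-1) + 2*1
= 2 + 5 + 20 + (-2) + 2 = 27
|a|^2 = 2^2 + 5^2 + (-5)^2 + 2^2 + 2^2 = 62
|b|^2 = 1^2 + 1^2 + (-4)^2 + (-1)^2 + 1^2 = 20
(a.b)^2 = 27^2 = 729
|a|^2 * |b|^2 = 62 * 20 = 1240
Result = 729 - 1240 = -511


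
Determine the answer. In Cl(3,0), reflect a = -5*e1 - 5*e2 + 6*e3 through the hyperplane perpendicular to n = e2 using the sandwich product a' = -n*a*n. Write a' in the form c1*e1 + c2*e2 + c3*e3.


Reflection formula: a' = -n*a*n, with n = e2 (unit vector, n^2 = 1).
For reflection through hyperplane perp to e2:
The component along e2 flips sign, others stay.
a = (-5, -5, 6)
a' = (-5, 5, 6)
a' = -5*e1 + 5*e2 + 6*e3


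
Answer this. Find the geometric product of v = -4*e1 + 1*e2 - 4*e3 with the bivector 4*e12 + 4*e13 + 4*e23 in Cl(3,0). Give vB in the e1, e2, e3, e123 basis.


vB has grade-1 (vector) and grade-3 (trivector) parts: vB = (v _| B) + (v ^ B).
Vector part <vB>_1:
  e1: -v2*b12 - v3*b13 = -(1)*(4) - (-4)*(4) = 12
  e2: v1*b12 - v3*b23 = (-4)*(4) - (-4)*(4) = 0
  e3: v1*b13 + v2*b23 = (-4)*(4) + (1)*(4) = -12
Trivector part <vB>_3:
  e123: v1*b23 - v2*b13 + v3*b12 = (-4)*(4) - (1)*(4) + (-4)*(4) = -36
vB = 12*e1 + 0*e2 - 12*e3 - 36*e123


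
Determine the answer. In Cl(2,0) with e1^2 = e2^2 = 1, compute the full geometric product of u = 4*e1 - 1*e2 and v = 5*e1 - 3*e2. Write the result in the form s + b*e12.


Expand: (4*e1 - 1*e2)(5*e1 - 3*e2)
= 4*5*e1e1 + 4*(-3)*e1e2 + (-1)*5*e2e1 + (-1)*(-3)*e2e2
Using e1^2 = e2^2 = 1, e2e1 = -e1e2:
Scalar part s = 4*5 + (-1)*(-3) = 20 + 3 = 23
Bivector part b = 4*(-3) - (-1)*5 = -12 - (-5) = -7
uv = 23 - 7*e12


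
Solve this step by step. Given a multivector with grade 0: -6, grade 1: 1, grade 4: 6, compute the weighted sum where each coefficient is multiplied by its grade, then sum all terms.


Grade-weighted sum = sum of grade_k * coefficient_k
0*(-6) = 0
1*1 = 1
4*6 = 24
Total = 0 + 1 + 24 = 25


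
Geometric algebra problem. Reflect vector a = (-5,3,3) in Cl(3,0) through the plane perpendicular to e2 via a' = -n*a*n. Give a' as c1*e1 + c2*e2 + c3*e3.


Reflection formula: a' = -n*a*n, with n = e2 (unit vector, n^2 = 1).
For reflection through hyperplane perp to e2:
The component along e2 flips sign, others stay.
a = (-5, 3, 3)
a' = (-5, -3, 3)
a' = -5*e1 - 3*e2 + 3*e3


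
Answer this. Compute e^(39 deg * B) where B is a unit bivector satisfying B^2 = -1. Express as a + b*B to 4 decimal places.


For a unit bivector B with B^2 = -1, the exponential series gives
e^(theta*B) = cos(theta) + sin(theta)*B (the GA analogue of Euler's formula).
theta = 39 degrees = 0.680678 rad
cos(39 deg) = 0.7771
sin(39 deg) = 0.6293
exp(theta*B) = 0.7771 + 0.6293*B


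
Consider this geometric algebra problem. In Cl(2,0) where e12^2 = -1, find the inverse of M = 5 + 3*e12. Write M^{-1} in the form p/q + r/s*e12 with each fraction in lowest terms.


M = 5 + 3*e12, where e12^2 = -1.
Since M commutes with its reverse ~M = a - b*e12, M * ~M = a^2 - b^2*e12^2 = a^2 + b^2.
So M^{-1} = ~M / (a^2 + b^2) = (a - b*e12)/(a^2 + b^2).
a^2 + b^2 = 25 + 9 = 34
Scalar part = 5/34 = 5/34
Bivector coeff = -3/34 = -3/34
M^{-1} = 5/34 - 3/34*e12


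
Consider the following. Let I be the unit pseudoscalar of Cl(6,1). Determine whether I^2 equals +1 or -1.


The pseudoscalar I = e1...e_n (product of all n generators) of Cl(p,q) satisfies I^2 = (-1)^(q + n(n-1)/2).
p = 6, q = 1, n = p + q = 7
n(n-1)/2 = 7 * 6 / 2 = 21
Exponent = q + n(n-1)/2 = 1 + 21 = 22
I^2 = (-1)^22 = +1


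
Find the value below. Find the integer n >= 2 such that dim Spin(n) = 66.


dim Spin(n) = dim so(n) = n(n-1)/2.
Solve n(n-1)/2 = 66, i.e. n^2 - n - 132 = 0.
Discriminant = 1 + 8*66 = 529
n = (1 + sqrt(529))/2 = (1 + 23)/2 = 12


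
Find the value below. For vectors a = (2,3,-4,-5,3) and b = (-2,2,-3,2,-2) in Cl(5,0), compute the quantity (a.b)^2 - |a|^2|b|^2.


a . b = 2*(-2) + 3*2 + (-4)*(-3) + (-5)*2 + 3*(-2)
= -4 + 6 + 12 + (-10) + (-6) = -2
|a|^2 = 2^2 + 3^2 + (-4)^2 + (-5)^2 + 3^2 = 63
|b|^2 = (-2)^2 + 2^2 + (-3)^2 + 2^2 + (-2)^2 = 25
(a.b)^2 = (-2)^2 = 4
|a|^2 * |b|^2 = 63 * 25 = 1575
Result = 4 - 1575 = -1571


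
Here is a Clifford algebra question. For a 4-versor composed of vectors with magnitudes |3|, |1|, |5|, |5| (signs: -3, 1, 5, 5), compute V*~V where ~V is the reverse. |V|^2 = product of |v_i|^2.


Each vector v_i has |v_i|^2 = s_i^2
Squared scales: (-3)^2 = 9, 1^2 = 1, 5^2 = 25, 5^2 = 25
|V|^2 = 9 * 1 * 25 * 25
= 5625


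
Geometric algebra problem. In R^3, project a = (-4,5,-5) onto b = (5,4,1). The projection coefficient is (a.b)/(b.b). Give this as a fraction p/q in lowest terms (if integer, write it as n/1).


Projection coefficient = (a . b) / (b . b)
a . b = (-4)*5 + 5*4 + (-5)*1
= -20 + 20 + (-5) = -5
b . b = 5^2 + 4^2 + 1^2
= 25 + 16 + 1 = 42
Coefficient = -5/42
In lowest terms: -5/42


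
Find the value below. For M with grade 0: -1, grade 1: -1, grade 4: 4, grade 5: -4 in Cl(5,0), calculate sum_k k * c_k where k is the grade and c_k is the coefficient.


Grade-weighted sum = sum of grade_k * coefficient_k
0*(-1) = 0
1*(-1) = -1
4*4 = 16
5*(-4) = -20
Total = 0 + (-1) + 16 + (-20) = -5


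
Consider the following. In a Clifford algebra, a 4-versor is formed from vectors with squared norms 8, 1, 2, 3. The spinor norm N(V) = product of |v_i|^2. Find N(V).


Spinor norm N(V) = |v1|^2 * |v2|^2 * ... * |v4|^2
= 8 * 1 * 2 * 3
Running product: 8, 8, 16, 48
N(V) = 48


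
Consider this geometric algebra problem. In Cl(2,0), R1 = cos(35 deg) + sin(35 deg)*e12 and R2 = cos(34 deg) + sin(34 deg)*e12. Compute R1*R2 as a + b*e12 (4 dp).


Same-plane rotors commute and their half-angles add:
R1*R2 = cos(a1 + a2) + sin(a1 + a2)*e12.
a1 + a2 = 35 + 34 = 69 deg
cos(69 deg) = 0.3584
sin(69 deg) = 0.9336
R1*R2 = 0.3584 + 0.9336*e12


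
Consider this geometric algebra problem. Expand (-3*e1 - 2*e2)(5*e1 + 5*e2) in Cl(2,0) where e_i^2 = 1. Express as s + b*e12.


Expand: (-3*e1 - 2*e2)(5*e1 + 5*e2)
= (-3)*5*e1e1 + (-3)*5*e1e2 + (-2)*5*e2e1 + (-2)*5*e2e2
Using e1^2 = e2^2 = 1, e2e1 = -e1e2:
Scalar part s = (-3)*5 + (-2)*5 = -15 + (-10) = -25
Bivector part b = (-3)*5 - (-2)*5 = -15 - (-10) = -5
uv = -25 - 5*e12


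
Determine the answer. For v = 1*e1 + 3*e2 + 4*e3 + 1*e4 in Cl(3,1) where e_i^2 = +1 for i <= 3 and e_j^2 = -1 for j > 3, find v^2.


v^2 = sum of c_i^2 * e_i^2
Positive signature terms (e_i^2 = +1): 1^2 + 3^2 + 4^2 = 26
Negative signature terms (e_j^2 = -1): 1^2 = 1
v^2 = 26 - 1 = 25


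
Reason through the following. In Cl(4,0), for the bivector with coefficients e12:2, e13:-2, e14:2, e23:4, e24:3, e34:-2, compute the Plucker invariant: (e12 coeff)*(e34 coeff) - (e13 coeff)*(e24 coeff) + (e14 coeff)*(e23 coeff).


Plucker relation: af - be + cd
a*f = 2*(-2) = -4
b*e = (-2)*3 = -6
c*d = 2*4 = 8
af - be + cd = -4 - (-6) + 8
= 10


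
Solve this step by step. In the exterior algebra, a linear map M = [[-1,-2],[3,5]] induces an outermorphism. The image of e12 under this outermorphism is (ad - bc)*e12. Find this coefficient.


The outermorphism of a linear map f sends e1^e2 to f(e1)^f(e2).
f(e1) = -1*e1 + 3*e2
f(e2) = -2*e1 + 5*e2
f(e1) ^ f(e2) = (-1*e1 + 3*e2) ^ (-2*e1 + 5*e2)
= (-1)*5*e12 + 3*(-2)*e21
= (-5 - (-6))*e12
= 1*e12
Coefficient = 1


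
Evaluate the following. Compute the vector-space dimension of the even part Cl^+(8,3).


Even subalgebra dimension = 2^(n-1)
n = 8 + 3 = 11
2^(11 - 1) = 2^10 = 1024
Verification: sum of C(11,k) for even k = 1 + 55 + 330 + 462 + 165 + 11 = 1024
Result = 1024


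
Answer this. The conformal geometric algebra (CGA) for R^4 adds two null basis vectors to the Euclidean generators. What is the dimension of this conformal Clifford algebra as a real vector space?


The conformal model of R^4 uses Cl(5,1): the 4 Euclidean generators plus two extra orthogonal generators e+ (e+^2 = +1) and e- (e-^2 = -1), from which the null vectors e0, einf are built.
Number of generators m = 4 + 2 = 6.
dim Cl(p,q) = 2^m = 2^6 = 64


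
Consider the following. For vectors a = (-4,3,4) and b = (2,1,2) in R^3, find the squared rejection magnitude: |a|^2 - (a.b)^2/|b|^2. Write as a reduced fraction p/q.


|a|^2 = (-4)^2 + 3^2 + 4^2 = 41
|b|^2 = 2^2 + 1^2 + 2^2 = 9
a . b = (-4)*2 + 3*1 + 4*2 = 3
(a.b)^2 = 3^2 = 9
|rej|^2 = 41 - 9/9
= (369 - 9)/9
= 360/9
In lowest terms: 40/1


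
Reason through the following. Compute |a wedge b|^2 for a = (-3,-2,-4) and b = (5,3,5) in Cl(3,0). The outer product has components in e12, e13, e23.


a wedge b = (a1*b2 - a2*b1)*e12 + (a1*b3 - a3*b1)*e13 + (a2*b3 - a3*b2)*e23
e12 coeff: (-3)*3 - (-2)*5 = -9 - (-10) = 1
e13 coeff: (-3)*5 - (-4)*5 = -15 - (-20) = 5
e23 coeff: (-2)*5 - (-4)*3 = -10 - (-12) = 2
|a wedge b|^2 = 1^2 + 5^2 + 2^2
= 1 + 25 + 4
= 30


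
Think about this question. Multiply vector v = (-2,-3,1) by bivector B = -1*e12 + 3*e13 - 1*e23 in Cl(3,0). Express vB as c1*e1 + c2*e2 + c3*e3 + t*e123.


vB has grade-1 (vector) and grade-3 (trivector) parts: vB = (v _| B) + (v ^ B).
Vector part <vB>_1:
  e1: -v2*b12 - v3*b13 = -(-3)*(-1) - (1)*(3) = -6
  e2: v1*b12 - v3*b23 = (-2)*(-1) - (1)*(-1) = 3
  e3: v1*b13 + v2*b23 = (-2)*(3) + (-3)*(-1) = -3
Trivector part <vB>_3:
  e123: v1*b23 - v2*b13 + v3*b12 = (-2)*(-1) - (-3)*(3) + (1)*(-1) = 10
vB = -6*e1 + 3*e2 - 3*e3 + 10*e123


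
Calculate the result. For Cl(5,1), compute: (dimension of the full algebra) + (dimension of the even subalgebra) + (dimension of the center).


n = 5 + 1 = 6
Total dim = 2^6 = 64
Even subalgebra dim = 2^5 = 32
n is even, so center dim = 1
Sum = 64 + 32 + 1 = 97


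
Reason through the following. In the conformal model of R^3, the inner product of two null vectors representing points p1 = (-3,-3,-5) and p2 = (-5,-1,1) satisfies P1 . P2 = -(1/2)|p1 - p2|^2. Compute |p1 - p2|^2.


p1 - p2 = (2, -2, -6)
|p1 - p2|^2 = 2^2 + (-2)^2 + (-6)^2
= 4 + 4 + 36
= 44


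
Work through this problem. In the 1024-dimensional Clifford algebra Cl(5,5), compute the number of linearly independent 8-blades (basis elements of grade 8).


Number of grade-k basis blades in Cl(p,q) with n = p + q is C(n, k).
n = 5 + 5 = 10
C(10, 8) = 10! / (8! * 2!)
= 3628800 / (40320 * 2)
= 45


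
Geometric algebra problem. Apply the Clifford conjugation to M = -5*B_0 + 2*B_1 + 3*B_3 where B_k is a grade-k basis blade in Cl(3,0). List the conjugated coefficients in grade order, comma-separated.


Clifford conjugate sign for grade k: (-1)^(k(k+1)/2)
Grade 0: (-1)^(0*1/2) = (-1)^0 = 1, coeff -5 -> -5
Grade 1: (-1)^(1*2/2) = (-1)^1 = -1, coeff 2 -> -2
Grade 3: (-1)^(3*4/2) = (-1)^6 = 1, coeff 3 -> 3
Conjugated coefficients: -5, -2, 3


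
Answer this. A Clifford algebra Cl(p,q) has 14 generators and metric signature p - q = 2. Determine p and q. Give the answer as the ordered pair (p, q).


We need p + q = 14 and p - q = 2.
Adding: 2p = 14 + 2 = 16, so p = 8.
Then q = 14 - 8 = 6.
(p, q) = (8, 6)


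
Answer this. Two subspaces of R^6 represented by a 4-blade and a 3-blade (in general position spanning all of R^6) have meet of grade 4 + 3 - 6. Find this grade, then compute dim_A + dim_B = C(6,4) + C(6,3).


Meet grade = grade(A) + grade(B) - n
= 4 + 3 - 6 = 1
C(6,4) = 15
C(6,3) = 20
dim_A + dim_B = 15 + 20 = 35


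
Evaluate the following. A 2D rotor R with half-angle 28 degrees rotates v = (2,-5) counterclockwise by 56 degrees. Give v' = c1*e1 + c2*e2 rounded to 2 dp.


Rotor R = cos(28deg) - sin(28deg)*e12
Rotation angle theta = 2 * 28 = 56 degrees
v' = R*v*~R rotates v by theta.
cos(56deg) = 0.5592, sin(56deg) = 0.8290
v'_1 = 2*cos(56deg) - (-5)*sin(56deg)
= 2*0.5592 - (-5)*0.8290
= 5.26
v'_2 = 2*sin(56deg) + (-5)*cos(56deg)
= 2*0.8290 + (-5)*0.5592
= -1.14
v' = 5.26*e1 - 1.14*e2


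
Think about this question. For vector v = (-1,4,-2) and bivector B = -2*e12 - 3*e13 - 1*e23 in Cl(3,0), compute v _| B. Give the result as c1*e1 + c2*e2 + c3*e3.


Left contraction v _| B = <vB>_1 (grade-1 part of the geometric product vB).
Using e1_|e12 = e2, e2_|e12 = -e1, e1_|e13 = e3, e3_|e13 = -e1, e2_|e23 = e3, e3_|e23 = -e2:
e1 coeff: -v2*b12 - v3*b13 = -(4)*(-2) - (-2)*(-3) = 2
e2 coeff: v1*b12 - v3*b23 = (-1)*(-2) - (-2)*(-1) = 0
e3 coeff: v1*b13 + v2*b23 = (-1)*(-3) + (4)*(-1) = -1
v _| B = 2*e1 + 0*e2 - 1*e3


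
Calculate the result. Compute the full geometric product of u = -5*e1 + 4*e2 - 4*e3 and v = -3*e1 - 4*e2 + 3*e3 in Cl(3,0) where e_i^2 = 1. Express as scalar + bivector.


In Cl(3,0): e_i^2 = 1, e_ie_j = -e_je_i for i != j.
Scalar part = u . v = (-5)*(-3) + 4*(-4) + (-4)*3
= 15 + (-16) + (-12) = -13
e12 coeff = (-5)*(-4) - 4*(-3) = 20 - (-12) = 32
e13 coeff = (-5)*3 - (-4)*(-3) = -15 - 12 = -27
e23 coeff = 4*3 - (-4)*(-4) = 12 - 16 = -4
uv = -13 + 32*e12 - 27*e13 - 4*e23


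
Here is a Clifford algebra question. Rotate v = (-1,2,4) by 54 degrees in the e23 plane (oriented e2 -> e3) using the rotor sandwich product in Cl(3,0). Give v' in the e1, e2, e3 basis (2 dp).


Rotor R = cos(27deg) - sin(27deg)*e23
Rotation angle theta = 2 * 27 = 54 degrees in the e23 plane (e2 -> e3).
The component perpendicular to the plane (e1) is invariant: v'_1 = v1 = -1.00
cos(54deg) = 0.5878, sin(54deg) = 0.8090
v'_2 = v2*cos(theta) - v3*sin(theta) = 2*0.5878 - 4*0.8090 = -2.06
v'_3 = v2*sin(theta) + v3*cos(theta) = 2*0.8090 + 4*0.5878 = 3.97
v' = -1.00*e1 - 2.06*e2 + 3.97*e3


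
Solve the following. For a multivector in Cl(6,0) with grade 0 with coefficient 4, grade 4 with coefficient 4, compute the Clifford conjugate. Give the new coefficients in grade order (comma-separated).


Clifford conjugate sign for grade k: (-1)^(k(k+1)/2)
Grade 0: (-1)^(0*1/2) = (-1)^0 = 1, coeff 4 -> 4
Grade 4: (-1)^(4*5/2) = (-1)^10 = 1, coeff 4 -> 4
Conjugated coefficients: 4, 4


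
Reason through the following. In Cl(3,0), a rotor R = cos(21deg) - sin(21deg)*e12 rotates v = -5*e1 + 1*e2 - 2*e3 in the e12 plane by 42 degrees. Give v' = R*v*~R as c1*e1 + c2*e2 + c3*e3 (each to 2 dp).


Rotor R = cos(21deg) - sin(21deg)*e12
Rotation angle theta = 2 * 21 = 42 degrees in the e12 plane (e1 -> e2).
The component perpendicular to the plane (e3) is invariant: v'_3 = v3 = -2.00
cos(42deg) = 0.7431, sin(42deg) = 0.6691
v'_1 = v1*cos(theta) - v2*sin(theta) = -5*0.7431 - 1*0.6691 = -4.38
v'_2 = v1*sin(theta) + v2*cos(theta) = -5*0.6691 + 1*0.7431 = -2.60
v' = -4.38*e1 - 2.60*e2 - 2.00*e3


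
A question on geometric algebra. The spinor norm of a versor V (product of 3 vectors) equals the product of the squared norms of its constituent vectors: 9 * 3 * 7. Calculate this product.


Spinor norm N(V) = |v1|^2 * |v2|^2 * ... * |v3|^2
= 9 * 3 * 7
Running product: 9, 27, 189
N(V) = 189


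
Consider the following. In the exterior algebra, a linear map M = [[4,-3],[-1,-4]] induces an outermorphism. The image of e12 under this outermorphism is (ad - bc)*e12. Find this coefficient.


The outermorphism of a linear map f sends e1^e2 to f(e1)^f(e2).
f(e1) = 4*e1 - 1*e2
f(e2) = -3*e1 - 4*e2
f(e1) ^ f(e2) = (4*e1 - 1*e2) ^ (-3*e1 - 4*e2)
= 4*(-4)*e12 + (-1)*(-3)*e21
= (-16 - 3)*e12
= -19*e12
Coefficient = -19


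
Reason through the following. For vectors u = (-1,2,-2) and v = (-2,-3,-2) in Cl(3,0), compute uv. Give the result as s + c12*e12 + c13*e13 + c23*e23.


In Cl(3,0): e_i^2 = 1, e_ie_j = -e_je_i for i != j.
Scalar part = u . v = (-1)*(-2) + 2*(-3) + (-2)*(-2)
= 2 + (-6) + 4 = 0
e12 coeff = (-1)*(-3) - 2*(-2) = 3 - (-4) = 7
e13 coeff = (-1)*(-2) - (-2)*(-2) = 2 - 4 = -2
e23 coeff = 2*(-2) - (-2)*(-3) = -4 - 6 = -10
uv = 0 + 7*e12 - 2*e13 - 10*e23


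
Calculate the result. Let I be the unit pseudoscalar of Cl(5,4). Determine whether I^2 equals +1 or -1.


The pseudoscalar I = e1...e_n (product of all n generators) of Cl(p,q) satisfies I^2 = (-1)^(q + n(n-1)/2).
p = 5, q = 4, n = p + q = 9
n(n-1)/2 = 9 * 8 / 2 = 36
Exponent = q + n(n-1)/2 = 4 + 36 = 40
I^2 = (-1)^40 = +1


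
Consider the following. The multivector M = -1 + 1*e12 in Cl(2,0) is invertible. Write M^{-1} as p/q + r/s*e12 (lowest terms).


M = -1 + 1*e12, where e12^2 = -1.
Since M commutes with its reverse ~M = a - b*e12, M * ~M = a^2 - b^2*e12^2 = a^2 + b^2.
So M^{-1} = ~M / (a^2 + b^2) = (a - b*e12)/(a^2 + b^2).
a^2 + b^2 = 1 + 1 = 2
Scalar part = -1/2 = -1/2
Bivector coeff = -1/2 = -1/2
M^{-1} = -1/2 - 1/2*e12


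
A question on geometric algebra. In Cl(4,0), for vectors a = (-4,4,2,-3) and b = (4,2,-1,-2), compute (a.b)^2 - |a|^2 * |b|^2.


a . b = (-4)*4 + 4*2 + 2*(-1) + (-3)*(-2)
= -16 + 8 + (-2) + 6 = -4
|a|^2 = (-4)^2 + 4^2 + 2^2 + (-3)^2 = 45
|b|^2 = 4^2 + 2^2 + (-1)^2 + (-2)^2 = 25
(a.b)^2 = (-4)^2 = 16
|a|^2 * |b|^2 = 45 * 25 = 1125
Result = 16 - 1125 = -1109


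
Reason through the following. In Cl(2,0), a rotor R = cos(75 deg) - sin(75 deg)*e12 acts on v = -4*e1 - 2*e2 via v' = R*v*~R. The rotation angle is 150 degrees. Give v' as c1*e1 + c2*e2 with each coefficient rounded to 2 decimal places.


Rotor R = cos(75deg) - sin(75deg)*e12
Rotation angle theta = 2 * 75 = 150 degrees
v' = R*v*~R rotates v by theta.
cos(150deg) = -0.8660, sin(150deg) = 0.5000
v'_1 = -4*cos(150deg) - (-2)*sin(150deg)
= -4*(-0.8660) - (-2)*0.5000
= 4.46
v'_2 = -4*sin(150deg) + (-2)*cos(150deg)
= -4*0.5000 + (-2)*(-0.8660)
= -0.27
v' = 4.46*e1 - 0.27*e2


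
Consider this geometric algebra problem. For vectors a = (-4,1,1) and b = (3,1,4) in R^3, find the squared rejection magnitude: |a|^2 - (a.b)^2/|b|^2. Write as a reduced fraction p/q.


|a|^2 = (-4)^2 + 1^2 + 1^2 = 18
|b|^2 = 3^2 + 1^2 + 4^2 = 26
a . b = (-4)*3 + 1*1 + 1*4 = -7
(a.b)^2 = (-7)^2 = 49
|rej|^2 = 18 - 49/26
= (468 - 49)/26
= 419/26
In lowest terms: 419/26


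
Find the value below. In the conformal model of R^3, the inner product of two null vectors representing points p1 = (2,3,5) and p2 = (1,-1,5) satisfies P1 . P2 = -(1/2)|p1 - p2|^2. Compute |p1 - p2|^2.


p1 - p2 = (1, 4, 0)
|p1 - p2|^2 = 1^2 + 4^2 + 0^2
= 1 + 16 + 0
= 17


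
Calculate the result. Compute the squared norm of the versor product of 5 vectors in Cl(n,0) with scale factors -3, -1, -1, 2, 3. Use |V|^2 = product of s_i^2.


Each vector v_i has |v_i|^2 = s_i^2
Squared scales: (-3)^2 = 9, (-1)^2 = 1, (-1)^2 = 1, 2^2 = 4, 3^2 = 9
|V|^2 = 9 * 1 * 1 * 4 * 9
= 324


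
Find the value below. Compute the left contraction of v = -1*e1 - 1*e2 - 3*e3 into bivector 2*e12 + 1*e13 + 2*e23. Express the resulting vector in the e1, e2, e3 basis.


Left contraction v _| B = <vB>_1 (grade-1 part of the geometric product vB).
Using e1_|e12 = e2, e2_|e12 = -e1, e1_|e13 = e3, e3_|e13 = -e1, e2_|e23 = e3, e3_|e23 = -e2:
e1 coeff: -v2*b12 - v3*b13 = -(-1)*(2) - (-3)*(1) = 5
e2 coeff: v1*b12 - v3*b23 = (-1)*(2) - (-3)*(2) = 4
e3 coeff: v1*b13 + v2*b23 = (-1)*(1) + (-1)*(2) = -3
v _| B = 5*e1 + 4*e2 - 3*e3


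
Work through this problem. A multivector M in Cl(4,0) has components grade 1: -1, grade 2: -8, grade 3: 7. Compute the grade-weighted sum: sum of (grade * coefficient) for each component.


Grade-weighted sum = sum of grade_k * coefficient_k
1*(-1) = -1
2*(-8) = -16
3*7 = 21
Total = -1 + (-16) + 21 = 4


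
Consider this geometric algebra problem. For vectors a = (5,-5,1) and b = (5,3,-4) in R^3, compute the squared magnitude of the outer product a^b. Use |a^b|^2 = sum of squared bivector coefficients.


a wedge b = (a1*b2 - a2*b1)*e12 + (a1*b3 - a3*b1)*e13 + (a2*b3 - a3*b2)*e23
e12 coeff: 5*3 - (-5)*5 = 15 - (-25) = 40
e13 coeff: 5*(-4) - 1*5 = -20 - 5 = -25
e23 coeff: (-5)*(-4) - 1*3 = 20 - 3 = 17
|a wedge b|^2 = 40^2 + (-25)^2 + 17^2
= 1600 + 625 + 289
= 2514


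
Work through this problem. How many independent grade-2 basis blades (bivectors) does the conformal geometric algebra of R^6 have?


The conformal model of R^6 uses Cl(7,1) with m = 6 + 2 = 8 generators.
Number of grade-2 blades = C(m, 2) = C(8, 2)
= 8*7/2 = 28


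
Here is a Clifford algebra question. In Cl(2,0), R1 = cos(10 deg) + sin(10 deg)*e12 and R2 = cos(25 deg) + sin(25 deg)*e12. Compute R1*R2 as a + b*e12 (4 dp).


Same-plane rotors commute and their half-angles add:
R1*R2 = cos(a1 + a2) + sin(a1 + a2)*e12.
a1 + a2 = 10 + 25 = 35 deg
cos(35 deg) = 0.8192
sin(35 deg) = 0.5736
R1*R2 = 0.8192 + 0.5736*e12


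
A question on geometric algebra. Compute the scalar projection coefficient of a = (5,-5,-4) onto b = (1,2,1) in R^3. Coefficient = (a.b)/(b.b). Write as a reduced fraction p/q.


Projection coefficient = (a . b) / (b . b)
a . b = 5*1 + (-5)*2 + (-4)*1
= 5 + (-10) + (-4) = -9
b . b = 1^2 + 2^2 + 1^2
= 1 + 4 + 1 = 6
Coefficient = -9/6
In lowest terms: -3/2


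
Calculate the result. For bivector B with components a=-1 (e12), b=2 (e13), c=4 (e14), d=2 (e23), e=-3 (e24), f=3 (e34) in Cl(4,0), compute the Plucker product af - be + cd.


Plucker relation: af - be + cd
a*f = (-1)*3 = -3
b*e = 2*(-3) = -6
c*d = 4*2 = 8
af - be + cd = -3 - (-6) + 8
= 11


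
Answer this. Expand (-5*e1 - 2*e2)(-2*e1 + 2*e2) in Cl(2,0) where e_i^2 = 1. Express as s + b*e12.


Expand: (-5*e1 - 2*e2)(-2*e1 + 2*e2)
= (-5)*(-2)*e1e1 + (-5)*2*e1e2 + (-2)*(-2)*e2e1 + (-2)*2*e2e2
Using e1^2 = e2^2 = 1, e2e1 = -e1e2:
Scalar part s = (-5)*(-2) + (-2)*2 = 10 + (-4) = 6
Bivector part b = (-5)*2 - (-2)*(-2) = -10 - 4 = -14
uv = 6 - 14*e12
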